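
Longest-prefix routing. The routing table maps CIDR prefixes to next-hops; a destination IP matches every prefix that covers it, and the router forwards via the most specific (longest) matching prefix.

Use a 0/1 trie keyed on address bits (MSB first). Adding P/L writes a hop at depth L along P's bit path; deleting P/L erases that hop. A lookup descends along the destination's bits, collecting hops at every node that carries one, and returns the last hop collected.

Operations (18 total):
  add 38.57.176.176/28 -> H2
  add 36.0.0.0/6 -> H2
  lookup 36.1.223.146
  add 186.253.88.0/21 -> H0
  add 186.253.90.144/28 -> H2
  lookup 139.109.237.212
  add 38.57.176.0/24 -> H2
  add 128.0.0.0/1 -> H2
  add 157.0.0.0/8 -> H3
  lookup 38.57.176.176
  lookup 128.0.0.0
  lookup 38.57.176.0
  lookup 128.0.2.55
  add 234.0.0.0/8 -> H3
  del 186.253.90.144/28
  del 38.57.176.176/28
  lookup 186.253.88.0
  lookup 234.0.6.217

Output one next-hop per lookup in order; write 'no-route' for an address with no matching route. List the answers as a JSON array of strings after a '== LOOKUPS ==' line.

Process each operation:
  + 38.57.176.176/28 (H2) depth=28
  + 36.0.0.0/6 (H2) depth=6
  ? 36.1.223.146  path d0:-→d1:-→d2:-→d3:-→d4:-→d5:-→d6:H2  best=H2
  + 186.253.88.0/21 (H0) depth=21
  + 186.253.90.144/28 (H2) depth=28
  ? 139.109.237.212  path d0:-→d1:-→d2:-  best=no-route
  + 38.57.176.0/24 (H2) depth=24
  + 128.0.0.0/1 (H2) depth=1
  + 157.0.0.0/8 (H3) depth=8
  ? 38.57.176.176  path d0:-→d1:-→d2:-→d3:-→d4:-→d5:-→d6:H2→d7:-→d8:-→d9:-→d10:-→d11:-→d12:-→d13:-→d14:-→d15:-→d16:-→d17:-→d18:-→d19:-→d20:-→d21:-→d22:-→d23:-→d24:H2→d25:-→d26:-→d27:-→d28:H2  best=H2
  ? 128.0.0.0  path d0:-→d1:H2→d2:-→d3:-  best=H2
  ? 38.57.176.0  path d0:-→d1:-→d2:-→d3:-→d4:-→d5:-→d6:H2→d7:-→d8:-→d9:-→d10:-→d11:-→d12:-→d13:-→d14:-→d15:-→d16:-→d17:-→d18:-→d19:-→d20:-→d21:-→d22:-→d23:-→d24:H2  best=H2
  ? 128.0.2.55  path d0:-→d1:H2→d2:-→d3:-  best=H2
  + 234.0.0.0/8 (H3) depth=8
  del 186.253.90.144/28 (clear depth 28)
  del 38.57.176.176/28 (clear depth 28)
  ? 186.253.88.0  path d0:-→d1:H2→d2:-→d3:-→d4:-→d5:-→d6:-→d7:-→d8:-→d9:-→d10:-→d11:-→d12:-→d13:-→d14:-→d15:-→d16:-→d17:-→d18:-→d19:-→d20:-→d21:H0→d22:-  best=H0
  ? 234.0.6.217  path d0:-→d1:H2→d2:-→d3:-→d4:-→d5:-→d6:-→d7:-→d8:H3  best=H3

== LOOKUPS ==
["H2","no-route","H2","H2","H2","H2","H0","H3"]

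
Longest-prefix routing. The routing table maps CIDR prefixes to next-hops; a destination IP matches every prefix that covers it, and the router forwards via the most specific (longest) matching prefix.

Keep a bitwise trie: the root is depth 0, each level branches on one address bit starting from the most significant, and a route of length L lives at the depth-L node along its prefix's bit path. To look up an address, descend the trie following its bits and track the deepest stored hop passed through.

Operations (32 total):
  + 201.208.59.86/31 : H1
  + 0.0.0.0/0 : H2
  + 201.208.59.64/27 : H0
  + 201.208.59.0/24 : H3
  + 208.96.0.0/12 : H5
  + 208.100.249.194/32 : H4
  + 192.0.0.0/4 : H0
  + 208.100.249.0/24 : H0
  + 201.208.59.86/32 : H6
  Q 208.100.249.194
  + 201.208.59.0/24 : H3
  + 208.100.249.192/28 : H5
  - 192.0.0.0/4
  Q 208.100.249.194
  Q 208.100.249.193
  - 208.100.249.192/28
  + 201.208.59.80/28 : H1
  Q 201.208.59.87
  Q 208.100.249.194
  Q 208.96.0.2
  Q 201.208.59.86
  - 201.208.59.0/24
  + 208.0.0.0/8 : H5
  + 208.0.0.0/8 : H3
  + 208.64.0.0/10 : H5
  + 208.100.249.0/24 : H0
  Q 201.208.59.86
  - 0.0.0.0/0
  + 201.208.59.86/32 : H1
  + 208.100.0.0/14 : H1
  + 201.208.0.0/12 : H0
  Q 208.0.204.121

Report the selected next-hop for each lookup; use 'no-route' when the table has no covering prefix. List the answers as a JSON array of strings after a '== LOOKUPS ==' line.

Trace:
  add 201.208.59.86/31 -> H1 at depth 31
  add 0.0.0.0/0 -> H2 at depth 0
  add 201.208.59.64/27 -> H0 at depth 27
  add 201.208.59.0/24 -> H3 at depth 24
  add 208.96.0.0/12 -> H5 at depth 12
  add 208.100.249.194/32 -> H4 at depth 32
  add 192.0.0.0/4 -> H0 at depth 4
  add 208.100.249.0/24 -> H0 at depth 24
  add 201.208.59.86/32 -> H6 at depth 32
  Q 208.100.249.194: descend 11010000011001001111100111000010 ; hops seen [H2,H5,H0,H4] ; pick H4
  add 201.208.59.0/24 -> H3 at depth 24
  add 208.100.249.192/28 -> H5 at depth 28
  del 192.0.0.0/4 (clear depth 4)
  Q 208.100.249.194: descend 11010000011001001111100111000010 ; hops seen [H2,H5,H0,H5,H4] ; pick H4
  Q 208.100.249.193: descend 110100000110010011111001110000 ; hops seen [H2,H5,H0,H5] ; pick H5
  del 208.100.249.192/28 (clear depth 28)
  add 201.208.59.80/28 -> H1 at depth 28
  Q 201.208.59.87: descend 1100100111010000001110110101011 ; hops seen [H2,H3,H0,H1,H1] ; pick H1
  Q 208.100.249.194: descend 11010000011001001111100111000010 ; hops seen [H2,H5,H0,H4] ; pick H4
  Q 208.96.0.2: descend 1101000001100 ; hops seen [H2,H5] ; pick H5
  Q 201.208.59.86: descend 11001001110100000011101101010110 ; hops seen [H2,H3,H0,H1,H1,H6] ; pick H6
  del 201.208.59.0/24 (clear depth 24)
  add 208.0.0.0/8 -> H5 at depth 8
  add 208.0.0.0/8 -> H3 at depth 8
  add 208.64.0.0/10 -> H5 at depth 10
  add 208.100.249.0/24 -> H0 at depth 24
  Q 201.208.59.86: descend 11001001110100000011101101010110 ; hops seen [H2,H0,H1,H1,H6] ; pick H6
  del 0.0.0.0/0 (clear depth 0)
  add 201.208.59.86/32 -> H1 at depth 32
  add 208.100.0.0/14 -> H1 at depth 14
  add 201.208.0.0/12 -> H0 at depth 12
  Q 208.0.204.121: descend 110100000 ; hops seen [H3] ; pick H3

== LOOKUPS ==
["H4","H4","H5","H1","H4","H5","H6","H6","H3"]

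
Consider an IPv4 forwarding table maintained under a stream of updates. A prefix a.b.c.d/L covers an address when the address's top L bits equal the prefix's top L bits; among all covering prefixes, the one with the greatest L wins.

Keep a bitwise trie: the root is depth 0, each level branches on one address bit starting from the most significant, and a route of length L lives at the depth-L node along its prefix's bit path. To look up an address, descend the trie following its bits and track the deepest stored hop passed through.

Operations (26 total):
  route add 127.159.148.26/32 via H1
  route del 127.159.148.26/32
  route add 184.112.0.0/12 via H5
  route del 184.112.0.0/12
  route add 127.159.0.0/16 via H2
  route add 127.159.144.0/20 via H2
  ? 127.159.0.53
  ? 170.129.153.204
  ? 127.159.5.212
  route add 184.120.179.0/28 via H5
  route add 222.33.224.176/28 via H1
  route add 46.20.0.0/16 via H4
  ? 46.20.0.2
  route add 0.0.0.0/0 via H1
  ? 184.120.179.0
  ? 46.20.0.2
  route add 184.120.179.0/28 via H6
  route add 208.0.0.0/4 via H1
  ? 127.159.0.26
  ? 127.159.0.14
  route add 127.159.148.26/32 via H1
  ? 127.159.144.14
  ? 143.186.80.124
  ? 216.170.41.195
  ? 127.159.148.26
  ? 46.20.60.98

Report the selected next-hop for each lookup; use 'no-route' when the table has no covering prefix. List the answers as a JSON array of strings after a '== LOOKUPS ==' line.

Trace:
  add 127.159.148.26/32 -> H1 at depth 32
  del 127.159.148.26/32 (clear depth 32)
  add 184.112.0.0/12 -> H5 at depth 12
  del 184.112.0.0/12 (clear depth 12)
  add 127.159.0.0/16 -> H2 at depth 16
  add 127.159.144.0/20 -> H2 at depth 20
  lookup 127.159.0.53: bits 0111111110011111 walk d0:-→d1:-→d2:-→d3:-→d4:-→d5:-→d6:-→d7:-→d8:-→d9:-→d10:-→d11:-→d12:-→d13:-→d14:-→d15:-→d16:H2 -> H2
  lookup 170.129.153.204: bits 101 walk d0:-→d1:-→d2:-→d3:- -> no-route
  lookup 127.159.5.212: bits 0111111110011111 walk d0:-→d1:-→d2:-→d3:-→d4:-→d5:-→d6:-→d7:-→d8:-→d9:-→d10:-→d11:-→d12:-→d13:-→d14:-→d15:-→d16:H2 -> H2
  add 184.120.179.0/28 -> H5 at depth 28
  add 222.33.224.176/28 -> H1 at depth 28
  add 46.20.0.0/16 -> H4 at depth 16
  lookup 46.20.0.2: bits 0010111000010100 walk d0:-→d1:-→d2:-→d3:-→d4:-→d5:-→d6:-→d7:-→d8:-→d9:-→d10:-→d11:-→d12:-→d13:-→d14:-→d15:-→d16:H4 -> H4
  add 0.0.0.0/0 -> H1 at depth 0
  lookup 184.120.179.0: bits 1011100001111000101100110000 walk d0:H1→d1:-→d2:-→d3:-→d4:-→d5:-→d6:-→d7:-→d8:-→d9:-→d10:-→d11:-→d12:-→d13:-→d14:-→d15:-→d16:-→d17:-→d18:-→d19:-→d20:-→d21:-→d22:-→d23:-→d24:-→d25:-→d26:-→d27:-→d28:H5 -> H5
  lookup 46.20.0.2: bits 0010111000010100 walk d0:H1→d1:-→d2:-→d3:-→d4:-→d5:-→d6:-→d7:-→d8:-→d9:-→d10:-→d11:-→d12:-→d13:-→d14:-→d15:-→d16:H4 -> H4
  add 184.120.179.0/28 -> H6 at depth 28
  add 208.0.0.0/4 -> H1 at depth 4
  lookup 127.159.0.26: bits 0111111110011111 walk d0:H1→d1:-→d2:-→d3:-→d4:-→d5:-→d6:-→d7:-→d8:-→d9:-→d10:-→d11:-→d12:-→d13:-→d14:-→d15:-→d16:H2 -> H2
  lookup 127.159.0.14: bits 0111111110011111 walk d0:H1→d1:-→d2:-→d3:-→d4:-→d5:-→d6:-→d7:-→d8:-→d9:-→d10:-→d11:-→d12:-→d13:-→d14:-→d15:-→d16:H2 -> H2
  add 127.159.148.26/32 -> H1 at depth 32
  lookup 127.159.144.14: bits 011111111001111110010 walk d0:H1→d1:-→d2:-→d3:-→d4:-→d5:-→d6:-→d7:-→d8:-→d9:-→d10:-→d11:-→d12:-→d13:-→d14:-→d15:-→d16:H2→d17:-→d18:-→d19:-→d20:H2→d21:- -> H2
  lookup 143.186.80.124: bits 10 walk d0:H1→d1:-→d2:- -> H1
  lookup 216.170.41.195: bits 11011 walk d0:H1→d1:-→d2:-→d3:-→d4:H1→d5:- -> H1
  lookup 127.159.148.26: bits 01111111100111111001010000011010 walk d0:H1→d1:-→d2:-→d3:-→d4:-→d5:-→d6:-→d7:-→d8:-→d9:-→d10:-→d11:-→d12:-→d13:-→d14:-→d15:-→d16:H2→d17:-→d18:-→d19:-→d20:H2→d21:-→d22:-→d23:-→d24:-→d25:-→d26:-→d27:-→d28:-→d29:-→d30:-→d31:-→d32:H1 -> H1
  lookup 46.20.60.98: bits 0010111000010100 walk d0:H1→d1:-→d2:-→d3:-→d4:-→d5:-→d6:-→d7:-→d8:-→d9:-→d10:-→d11:-→d12:-→d13:-→d14:-→d15:-→d16:H4 -> H4

== LOOKUPS ==
["H2","no-route","H2","H4","H5","H4","H2","H2","H2","H1","H1","H1","H4"]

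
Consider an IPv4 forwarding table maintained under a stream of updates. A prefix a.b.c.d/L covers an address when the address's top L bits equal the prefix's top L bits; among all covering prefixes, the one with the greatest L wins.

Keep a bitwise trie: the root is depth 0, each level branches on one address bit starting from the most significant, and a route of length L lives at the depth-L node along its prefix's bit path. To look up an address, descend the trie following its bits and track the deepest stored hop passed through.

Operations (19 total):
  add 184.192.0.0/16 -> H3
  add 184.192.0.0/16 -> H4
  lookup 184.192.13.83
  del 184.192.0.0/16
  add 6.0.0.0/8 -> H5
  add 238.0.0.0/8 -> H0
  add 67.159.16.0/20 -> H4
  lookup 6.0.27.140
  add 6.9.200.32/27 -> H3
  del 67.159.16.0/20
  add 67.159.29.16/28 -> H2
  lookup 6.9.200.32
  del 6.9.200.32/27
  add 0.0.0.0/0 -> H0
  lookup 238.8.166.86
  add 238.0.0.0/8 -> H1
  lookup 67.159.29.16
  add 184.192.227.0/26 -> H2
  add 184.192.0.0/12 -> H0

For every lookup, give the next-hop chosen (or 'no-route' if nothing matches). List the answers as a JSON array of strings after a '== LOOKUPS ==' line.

Process each operation:
  add 184.192.0.0/16 -> H3 at depth 16
  add 184.192.0.0/16 -> H4 at depth 16
  ? 184.192.13.83  path d0:-→d1:-→d2:-→d3:-→d4:-→d5:-→d6:-→d7:-→d8:-→d9:-→d10:-→d11:-→d12:-→d13:-→d14:-→d15:-→d16:H4  best=H4
  del 184.192.0.0/16 (clear depth 16)
  add 6.0.0.0/8 -> H5 at depth 8
  add 238.0.0.0/8 -> H0 at depth 8
  add 67.159.16.0/20 -> H4 at depth 20
  ? 6.0.27.140  path d0:-→d1:-→d2:-→d3:-→d4:-→d5:-→d6:-→d7:-→d8:H5  best=H5
  add 6.9.200.32/27 -> H3 at depth 27
  del 67.159.16.0/20 (clear depth 20)
  add 67.159.29.16/28 -> H2 at depth 28
  ? 6.9.200.32  path d0:-→d1:-→d2:-→d3:-→d4:-→d5:-→d6:-→d7:-→d8:H5→d9:-→d10:-→d11:-→d12:-→d13:-→d14:-→d15:-→d16:-→d17:-→d18:-→d19:-→d20:-→d21:-→d22:-→d23:-→d24:-→d25:-→d26:-→d27:H3  best=H3
  del 6.9.200.32/27 (clear depth 27)
  add 0.0.0.0/0 -> H0 at depth 0
  ? 238.8.166.86  path d0:H0→d1:-→d2:-→d3:-→d4:-→d5:-→d6:-→d7:-→d8:H0  best=H0
  add 238.0.0.0/8 -> H1 at depth 8
  ? 67.159.29.16  path d0:H0→d1:-→d2:-→d3:-→d4:-→d5:-→d6:-→d7:-→d8:-→d9:-→d10:-→d11:-→d12:-→d13:-→d14:-→d15:-→d16:-→d17:-→d18:-→d19:-→d20:-→d21:-→d22:-→d23:-→d24:-→d25:-→d26:-→d27:-→d28:H2  best=H2
  add 184.192.227.0/26 -> H2 at depth 26
  add 184.192.0.0/12 -> H0 at depth 12

== LOOKUPS ==
["H4","H5","H3","H0","H2"]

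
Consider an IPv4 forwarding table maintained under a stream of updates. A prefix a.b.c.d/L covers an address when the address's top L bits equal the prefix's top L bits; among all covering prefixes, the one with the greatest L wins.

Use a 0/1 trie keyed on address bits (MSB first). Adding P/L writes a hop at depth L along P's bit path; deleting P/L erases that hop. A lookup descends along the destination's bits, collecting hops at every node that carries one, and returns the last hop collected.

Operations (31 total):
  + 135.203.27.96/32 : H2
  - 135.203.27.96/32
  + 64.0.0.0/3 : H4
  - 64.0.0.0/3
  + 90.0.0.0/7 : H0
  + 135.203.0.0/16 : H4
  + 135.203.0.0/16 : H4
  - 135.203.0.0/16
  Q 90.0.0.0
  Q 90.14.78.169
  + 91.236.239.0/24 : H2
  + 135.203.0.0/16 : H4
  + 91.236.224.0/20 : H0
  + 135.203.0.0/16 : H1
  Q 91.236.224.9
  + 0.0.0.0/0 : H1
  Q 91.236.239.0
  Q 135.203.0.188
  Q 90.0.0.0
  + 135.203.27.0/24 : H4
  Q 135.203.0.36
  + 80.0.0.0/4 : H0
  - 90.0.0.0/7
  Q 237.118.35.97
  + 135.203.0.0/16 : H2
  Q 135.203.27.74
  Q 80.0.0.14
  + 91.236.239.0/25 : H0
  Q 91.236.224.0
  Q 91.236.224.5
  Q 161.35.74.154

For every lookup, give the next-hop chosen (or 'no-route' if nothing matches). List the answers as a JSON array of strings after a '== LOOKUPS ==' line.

Trace:
  + 135.203.27.96/32 (H2) depth=32
  - 135.203.27.96/32 clear@32
  + 64.0.0.0/3 (H4) depth=3
  - 64.0.0.0/3 clear@3
  + 90.0.0.0/7 (H0) depth=7
  + 135.203.0.0/16 (H4) depth=16
  + 135.203.0.0/16 (H4) depth=16
  - 135.203.0.0/16 clear@16
  ? 90.0.0.0  path d0:-→d1:-→d2:-→d3:-→d4:-→d5:-→d6:-→d7:H0  best=H0
  ? 90.14.78.169  path d0:-→d1:-→d2:-→d3:-→d4:-→d5:-→d6:-→d7:H0  best=H0
  + 91.236.239.0/24 (H2) depth=24
  + 135.203.0.0/16 (H4) depth=16
  + 91.236.224.0/20 (H0) depth=20
  + 135.203.0.0/16 (H1) depth=16
  ? 91.236.224.9  path d0:-→d1:-→d2:-→d3:-→d4:-→d5:-→d6:-→d7:H0→d8:-→d9:-→d10:-→d11:-→d12:-→d13:-→d14:-→d15:-→d16:-→d17:-→d18:-→d19:-→d20:H0  best=H0
  + 0.0.0.0/0 (H1) depth=0
  ? 91.236.239.0  path d0:H1→d1:-→d2:-→d3:-→d4:-→d5:-→d6:-→d7:H0→d8:-→d9:-→d10:-→d11:-→d12:-→d13:-→d14:-→d15:-→d16:-→d17:-→d18:-→d19:-→d20:H0→d21:-→d22:-→d23:-→d24:H2  best=H2
  ? 135.203.0.188  path d0:H1→d1:-→d2:-→d3:-→d4:-→d5:-→d6:-→d7:-→d8:-→d9:-→d10:-→d11:-→d12:-→d13:-→d14:-→d15:-→d16:H1→d17:-→d18:-→d19:-  best=H1
  ? 90.0.0.0  path d0:H1→d1:-→d2:-→d3:-→d4:-→d5:-→d6:-→d7:H0  best=H0
  + 135.203.27.0/24 (H4) depth=24
  ? 135.203.0.36  path d0:H1→d1:-→d2:-→d3:-→d4:-→d5:-→d6:-→d7:-→d8:-→d9:-→d10:-→d11:-→d12:-→d13:-→d14:-→d15:-→d16:H1→d17:-→d18:-→d19:-  best=H1
  + 80.0.0.0/4 (H0) depth=4
  - 90.0.0.0/7 clear@7
  ? 237.118.35.97  path d0:H1→d1:-  best=H1
  + 135.203.0.0/16 (H2) depth=16
  ? 135.203.27.74  path d0:H1→d1:-→d2:-→d3:-→d4:-→d5:-→d6:-→d7:-→d8:-→d9:-→d10:-→d11:-→d12:-→d13:-→d14:-→d15:-→d16:H2→d17:-→d18:-→d19:-→d20:-→d21:-→d22:-→d23:-→d24:H4→d25:-→d26:-  best=H4
  ? 80.0.0.14  path d0:H1→d1:-→d2:-→d3:-→d4:H0  best=H0
  + 91.236.239.0/25 (H0) depth=25
  ? 91.236.224.0  path d0:H1→d1:-→d2:-→d3:-→d4:H0→d5:-→d6:-→d7:-→d8:-→d9:-→d10:-→d11:-→d12:-→d13:-→d14:-→d15:-→d16:-→d17:-→d18:-→d19:-→d20:H0  best=H0
  ? 91.236.224.5  path d0:H1→d1:-→d2:-→d3:-→d4:H0→d5:-→d6:-→d7:-→d8:-→d9:-→d10:-→d11:-→d12:-→d13:-→d14:-→d15:-→d16:-→d17:-→d18:-→d19:-→d20:H0  best=H0
  ? 161.35.74.154  path d0:H1→d1:-→d2:-  best=H1

== LOOKUPS ==
["H0","H0","H0","H2","H1","H0","H1","H1","H4","H0","H0","H0","H1"]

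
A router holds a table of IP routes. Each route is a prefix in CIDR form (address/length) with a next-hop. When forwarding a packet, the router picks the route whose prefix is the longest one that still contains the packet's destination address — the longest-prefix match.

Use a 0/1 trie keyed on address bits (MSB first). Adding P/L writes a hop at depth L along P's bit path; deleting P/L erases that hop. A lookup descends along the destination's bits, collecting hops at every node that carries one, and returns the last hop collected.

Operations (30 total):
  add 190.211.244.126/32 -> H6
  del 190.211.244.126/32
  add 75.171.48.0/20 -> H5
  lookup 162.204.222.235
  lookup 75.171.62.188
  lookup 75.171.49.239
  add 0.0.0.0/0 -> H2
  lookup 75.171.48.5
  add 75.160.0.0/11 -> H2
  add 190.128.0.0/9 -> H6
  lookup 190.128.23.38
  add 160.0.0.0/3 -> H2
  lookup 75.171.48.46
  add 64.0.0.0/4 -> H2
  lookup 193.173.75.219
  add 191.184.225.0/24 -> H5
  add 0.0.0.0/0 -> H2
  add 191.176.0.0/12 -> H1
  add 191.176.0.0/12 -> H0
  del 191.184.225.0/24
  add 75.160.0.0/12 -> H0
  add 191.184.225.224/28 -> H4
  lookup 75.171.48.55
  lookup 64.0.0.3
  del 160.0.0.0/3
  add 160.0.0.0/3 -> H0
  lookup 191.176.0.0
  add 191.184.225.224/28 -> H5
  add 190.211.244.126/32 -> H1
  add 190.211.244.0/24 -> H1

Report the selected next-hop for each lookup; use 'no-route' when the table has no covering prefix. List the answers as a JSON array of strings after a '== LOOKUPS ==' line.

Trace:
  add 190.211.244.126/32 -> H6 at depth 32
  - 190.211.244.126/32 clear@32
  add 75.171.48.0/20 -> H5 at depth 20
  lookup 162.204.222.235: bits 101 walk d0:-→d1:-→d2:-→d3:- -> no-route
  lookup 75.171.62.188: bits 01001011101010110011 walk d0:-→d1:-→d2:-→d3:-→d4:-→d5:-→d6:-→d7:-→d8:-→d9:-→d10:-→d11:-→d12:-→d13:-→d14:-→d15:-→d16:-→d17:-→d18:-→d19:-→d20:H5 -> H5
  lookup 75.171.49.239: bits 01001011101010110011 walk d0:-→d1:-→d2:-→d3:-→d4:-→d5:-→d6:-→d7:-→d8:-→d9:-→d10:-→d11:-→d12:-→d13:-→d14:-→d15:-→d16:-→d17:-→d18:-→d19:-→d20:H5 -> H5
  add 0.0.0.0/0 -> H2 at depth 0
  lookup 75.171.48.5: bits 01001011101010110011 walk d0:H2→d1:-→d2:-→d3:-→d4:-→d5:-→d6:-→d7:-→d8:-→d9:-→d10:-→d11:-→d12:-→d13:-→d14:-→d15:-→d16:-→d17:-→d18:-→d19:-→d20:H5 -> H5
  add 75.160.0.0/11 -> H2 at depth 11
  add 190.128.0.0/9 -> H6 at depth 9
  lookup 190.128.23.38: bits 101111101 walk d0:H2→d1:-→d2:-→d3:-→d4:-→d5:-→d6:-→d7:-→d8:-→d9:H6 -> H6
  add 160.0.0.0/3 -> H2 at depth 3
  lookup 75.171.48.46: bits 01001011101010110011 walk d0:H2→d1:-→d2:-→d3:-→d4:-→d5:-→d6:-→d7:-→d8:-→d9:-→d10:-→d11:H2→d12:-→d13:-→d14:-→d15:-→d16:-→d17:-→d18:-→d19:-→d20:H5 -> H5
  add 64.0.0.0/4 -> H2 at depth 4
  lookup 193.173.75.219: bits 1 walk d0:H2→d1:- -> H2
  add 191.184.225.0/24 -> H5 at depth 24
  add 0.0.0.0/0 -> H2 at depth 0
  add 191.176.0.0/12 -> H1 at depth 12
  add 191.176.0.0/12 -> H0 at depth 12
  - 191.184.225.0/24 clear@24
  add 75.160.0.0/12 -> H0 at depth 12
  add 191.184.225.224/28 -> H4 at depth 28
  lookup 75.171.48.55: bits 01001011101010110011 walk d0:H2→d1:-→d2:-→d3:-→d4:H2→d5:-→d6:-→d7:-→d8:-→d9:-→d10:-→d11:H2→d12:H0→d13:-→d14:-→d15:-→d16:-→d17:-→d18:-→d19:-→d20:H5 -> H5
  lookup 64.0.0.3: bits 0100 walk d0:H2→d1:-→d2:-→d3:-→d4:H2 -> H2
  - 160.0.0.0/3 clear@3
  add 160.0.0.0/3 -> H0 at depth 3
  lookup 191.176.0.0: bits 101111111011 walk d0:H2→d1:-→d2:-→d3:H0→d4:-→d5:-→d6:-→d7:-→d8:-→d9:-→d10:-→d11:-→d12:H0 -> H0
  add 191.184.225.224/28 -> H5 at depth 28
  add 190.211.244.126/32 -> H1 at depth 32
  add 190.211.244.0/24 -> H1 at depth 24

== LOOKUPS ==
["no-route","H5","H5","H5","H6","H5","H2","H5","H2","H0"]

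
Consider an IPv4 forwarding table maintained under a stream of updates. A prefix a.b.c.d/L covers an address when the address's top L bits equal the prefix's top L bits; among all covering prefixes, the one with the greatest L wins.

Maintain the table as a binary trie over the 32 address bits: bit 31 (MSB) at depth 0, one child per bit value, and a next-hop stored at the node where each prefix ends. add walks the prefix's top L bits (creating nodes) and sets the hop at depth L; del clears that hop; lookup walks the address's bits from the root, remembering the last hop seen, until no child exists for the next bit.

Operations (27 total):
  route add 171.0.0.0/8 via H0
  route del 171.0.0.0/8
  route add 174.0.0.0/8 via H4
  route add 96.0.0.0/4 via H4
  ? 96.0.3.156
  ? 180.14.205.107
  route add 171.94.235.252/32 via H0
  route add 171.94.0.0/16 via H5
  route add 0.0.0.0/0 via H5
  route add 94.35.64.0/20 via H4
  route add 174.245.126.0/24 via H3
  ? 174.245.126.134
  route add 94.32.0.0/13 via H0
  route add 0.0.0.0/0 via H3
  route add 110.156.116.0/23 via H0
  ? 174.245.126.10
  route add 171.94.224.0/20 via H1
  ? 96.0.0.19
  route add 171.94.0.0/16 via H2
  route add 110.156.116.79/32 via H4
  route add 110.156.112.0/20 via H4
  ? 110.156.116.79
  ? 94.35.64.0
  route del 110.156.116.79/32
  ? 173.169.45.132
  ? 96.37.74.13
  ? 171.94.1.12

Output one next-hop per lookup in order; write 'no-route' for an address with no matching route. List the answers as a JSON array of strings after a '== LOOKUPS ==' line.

Apply in order:
  + 171.0.0.0/8 (H0) depth=8
  del 171.0.0.0/8 (clear depth 8)
  + 174.0.0.0/8 (H4) depth=8
  + 96.0.0.0/4 (H4) depth=4
  lookup 96.0.3.156: bits 0110 walk d0:-→d1:-→d2:-→d3:-→d4:H4 -> H4
  lookup 180.14.205.107: bits 101 walk d0:-→d1:-→d2:-→d3:- -> no-route
  + 171.94.235.252/32 (H0) depth=32
  + 171.94.0.0/16 (H5) depth=16
  + 0.0.0.0/0 (H5) depth=0
  + 94.35.64.0/20 (H4) depth=20
  + 174.245.126.0/24 (H3) depth=24
  lookup 174.245.126.134: bits 101011101111010101111110 walk d0:H5→d1:-→d2:-→d3:-→d4:-→d5:-→d6:-→d7:-→d8:H4→d9:-→d10:-→d11:-→d12:-→d13:-→d14:-→d15:-→d16:-→d17:-→d18:-→d19:-→d20:-→d21:-→d22:-→d23:-→d24:H3 -> H3
  + 94.32.0.0/13 (H0) depth=13
  + 0.0.0.0/0 (H3) depth=0
  + 110.156.116.0/23 (H0) depth=23
  lookup 174.245.126.10: bits 101011101111010101111110 walk d0:H3→d1:-→d2:-→d3:-→d4:-→d5:-→d6:-→d7:-→d8:H4→d9:-→d10:-→d11:-→d12:-→d13:-→d14:-→d15:-→d16:-→d17:-→d18:-→d19:-→d20:-→d21:-→d22:-→d23:-→d24:H3 -> H3
  + 171.94.224.0/20 (H1) depth=20
  lookup 96.0.0.19: bits 0110 walk d0:H3→d1:-→d2:-→d3:-→d4:H4 -> H4
  + 171.94.0.0/16 (H2) depth=16
  + 110.156.116.79/32 (H4) depth=32
  + 110.156.112.0/20 (H4) depth=20
  lookup 110.156.116.79: bits 01101110100111000111010001001111 walk d0:H3→d1:-→d2:-→d3:-→d4:H4→d5:-→d6:-→d7:-→d8:-→d9:-→d10:-→d11:-→d12:-→d13:-→d14:-→d15:-→d16:-→d17:-→d18:-→d19:-→d20:H4→d21:-→d22:-→d23:H0→d24:-→d25:-→d26:-→d27:-→d28:-→d29:-→d30:-→d31:-→d32:H4 -> H4
  lookup 94.35.64.0: bits 01011110001000110100 walk d0:H3→d1:-→d2:-→d3:-→d4:-→d5:-→d6:-→d7:-→d8:-→d9:-→d10:-→d11:-→d12:-→d13:H0→d14:-→d15:-→d16:-→d17:-→d18:-→d19:-→d20:H4 -> H4
  del 110.156.116.79/32 (clear depth 32)
  lookup 173.169.45.132: bits 101011 walk d0:H3→d1:-→d2:-→d3:-→d4:-→d5:-→d6:- -> H3
  lookup 96.37.74.13: bits 0110 walk d0:H3→d1:-→d2:-→d3:-→d4:H4 -> H4
  lookup 171.94.1.12: bits 1010101101011110 walk d0:H3→d1:-→d2:-→d3:-→d4:-→d5:-→d6:-→d7:-→d8:-→d9:-→d10:-→d11:-→d12:-→d13:-→d14:-→d15:-→d16:H2 -> H2

== LOOKUPS ==
["H4","no-route","H3","H3","H4","H4","H4","H3","H4","H2"]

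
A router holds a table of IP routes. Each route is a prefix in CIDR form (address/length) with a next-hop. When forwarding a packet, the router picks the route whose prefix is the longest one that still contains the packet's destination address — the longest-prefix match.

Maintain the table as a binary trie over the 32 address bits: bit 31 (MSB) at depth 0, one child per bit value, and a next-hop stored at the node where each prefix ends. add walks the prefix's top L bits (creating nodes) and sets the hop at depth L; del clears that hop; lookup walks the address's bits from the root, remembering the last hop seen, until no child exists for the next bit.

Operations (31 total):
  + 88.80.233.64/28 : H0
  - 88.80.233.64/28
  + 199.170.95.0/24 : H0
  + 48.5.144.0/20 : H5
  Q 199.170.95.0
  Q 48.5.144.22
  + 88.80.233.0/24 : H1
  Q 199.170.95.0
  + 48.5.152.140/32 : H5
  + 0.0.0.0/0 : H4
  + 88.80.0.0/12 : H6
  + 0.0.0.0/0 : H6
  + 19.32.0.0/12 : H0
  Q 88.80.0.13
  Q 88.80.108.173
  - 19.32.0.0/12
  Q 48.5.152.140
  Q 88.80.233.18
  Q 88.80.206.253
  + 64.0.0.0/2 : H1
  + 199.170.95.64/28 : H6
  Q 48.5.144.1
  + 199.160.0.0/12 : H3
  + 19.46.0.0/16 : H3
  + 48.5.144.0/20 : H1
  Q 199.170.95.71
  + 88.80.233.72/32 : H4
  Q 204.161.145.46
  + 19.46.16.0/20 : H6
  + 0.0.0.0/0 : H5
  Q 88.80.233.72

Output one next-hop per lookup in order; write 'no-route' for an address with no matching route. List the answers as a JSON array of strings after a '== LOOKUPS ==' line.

Process each operation:
  + 88.80.233.64/28 (H0) depth=28
  - 88.80.233.64/28 clear@28
  + 199.170.95.0/24 (H0) depth=24
  + 48.5.144.0/20 (H5) depth=20
  ? 199.170.95.0  path d0:-→d1:-→d2:-→d3:-→d4:-→d5:-→d6:-→d7:-→d8:-→d9:-→d10:-→d11:-→d12:-→d13:-→d14:-→d15:-→d16:-→d17:-→d18:-→d19:-→d20:-→d21:-→d22:-→d23:-→d24:H0  best=H0
  ? 48.5.144.22  path d0:-→d1:-→d2:-→d3:-→d4:-→d5:-→d6:-→d7:-→d8:-→d9:-→d10:-→d11:-→d12:-→d13:-→d14:-→d15:-→d16:-→d17:-→d18:-→d19:-→d20:H5  best=H5
  + 88.80.233.0/24 (H1) depth=24
  ? 199.170.95.0  path d0:-→d1:-→d2:-→d3:-→d4:-→d5:-→d6:-→d7:-→d8:-→d9:-→d10:-→d11:-→d12:-→d13:-→d14:-→d15:-→d16:-→d17:-→d18:-→d19:-→d20:-→d21:-→d22:-→d23:-→d24:H0  best=H0
  + 48.5.152.140/32 (H5) depth=32
  + 0.0.0.0/0 (H4) depth=0
  + 88.80.0.0/12 (H6) depth=12
  + 0.0.0.0/0 (H6) depth=0
  + 19.32.0.0/12 (H0) depth=12
  ? 88.80.0.13  path d0:H6→d1:-→d2:-→d3:-→d4:-→d5:-→d6:-→d7:-→d8:-→d9:-→d10:-→d11:-→d12:H6→d13:-→d14:-→d15:-→d16:-  best=H6
  ? 88.80.108.173  path d0:H6→d1:-→d2:-→d3:-→d4:-→d5:-→d6:-→d7:-→d8:-→d9:-→d10:-→d11:-→d12:H6→d13:-→d14:-→d15:-→d16:-  best=H6
  - 19.32.0.0/12 clear@12
  ? 48.5.152.140  path d0:H6→d1:-→d2:-→d3:-→d4:-→d5:-→d6:-→d7:-→d8:-→d9:-→d10:-→d11:-→d12:-→d13:-→d14:-→d15:-→d16:-→d17:-→d18:-→d19:-→d20:H5→d21:-→d22:-→d23:-→d24:-→d25:-→d26:-→d27:-→d28:-→d29:-→d30:-→d31:-→d32:H5  best=H5
  ? 88.80.233.18  path d0:H6→d1:-→d2:-→d3:-→d4:-→d5:-→d6:-→d7:-→d8:-→d9:-→d10:-→d11:-→d12:H6→d13:-→d14:-→d15:-→d16:-→d17:-→d18:-→d19:-→d20:-→d21:-→d22:-→d23:-→d24:H1→d25:-  best=H1
  ? 88.80.206.253  path d0:H6→d1:-→d2:-→d3:-→d4:-→d5:-→d6:-→d7:-→d8:-→d9:-→d10:-→d11:-→d12:H6→d13:-→d14:-→d15:-→d16:-→d17:-→d18:-  best=H6
  + 64.0.0.0/2 (H1) depth=2
  + 199.170.95.64/28 (H6) depth=28
  ? 48.5.144.1  path d0:H6→d1:-→d2:-→d3:-→d4:-→d5:-→d6:-→d7:-→d8:-→d9:-→d10:-→d11:-→d12:-→d13:-→d14:-→d15:-→d16:-→d17:-→d18:-→d19:-→d20:H5  best=H5
  + 199.160.0.0/12 (H3) depth=12
  + 19.46.0.0/16 (H3) depth=16
  + 48.5.144.0/20 (H1) depth=20
  ? 199.170.95.71  path d0:H6→d1:-→d2:-→d3:-→d4:-→d5:-→d6:-→d7:-→d8:-→d9:-→d10:-→d11:-→d12:H3→d13:-→d14:-→d15:-→d16:-→d17:-→d18:-→d19:-→d20:-→d21:-→d22:-→d23:-→d24:H0→d25:-→d26:-→d27:-→d28:H6  best=H6
  + 88.80.233.72/32 (H4) depth=32
  ? 204.161.145.46  path d0:H6→d1:-→d2:-→d3:-→d4:-  best=H6
  + 19.46.16.0/20 (H6) depth=20
  + 0.0.0.0/0 (H5) depth=0
  ? 88.80.233.72  path d0:H5→d1:-→d2:H1→d3:-→d4:-→d5:-→d6:-→d7:-→d8:-→d9:-→d10:-→d11:-→d12:H6→d13:-→d14:-→d15:-→d16:-→d17:-→d18:-→d19:-→d20:-→d21:-→d22:-→d23:-→d24:H1→d25:-→d26:-→d27:-→d28:-→d29:-→d30:-→d31:-→d32:H4  best=H4

== LOOKUPS ==
["H0","H5","H0","H6","H6","H5","H1","H6","H5","H6","H6","H4"]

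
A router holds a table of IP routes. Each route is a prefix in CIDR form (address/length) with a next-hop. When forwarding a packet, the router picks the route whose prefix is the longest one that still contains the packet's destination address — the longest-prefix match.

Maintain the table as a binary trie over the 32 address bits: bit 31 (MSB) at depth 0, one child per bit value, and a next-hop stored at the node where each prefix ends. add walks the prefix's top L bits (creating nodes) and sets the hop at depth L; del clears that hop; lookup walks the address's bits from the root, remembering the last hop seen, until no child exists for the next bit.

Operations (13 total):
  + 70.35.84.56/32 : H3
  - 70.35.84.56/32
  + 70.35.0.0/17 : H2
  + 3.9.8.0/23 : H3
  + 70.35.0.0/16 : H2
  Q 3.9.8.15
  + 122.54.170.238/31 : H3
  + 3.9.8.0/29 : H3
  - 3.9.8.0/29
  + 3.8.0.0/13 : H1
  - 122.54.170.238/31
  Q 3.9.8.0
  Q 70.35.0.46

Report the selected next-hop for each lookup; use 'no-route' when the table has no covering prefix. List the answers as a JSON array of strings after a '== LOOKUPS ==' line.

Apply in order:
  + 70.35.84.56/32 (H3) depth=32
  del 70.35.84.56/32 (clear depth 32)
  + 70.35.0.0/17 (H2) depth=17
  + 3.9.8.0/23 (H3) depth=23
  + 70.35.0.0/16 (H2) depth=16
  ? 3.9.8.15  path d0:-→d1:-→d2:-→d3:-→d4:-→d5:-→d6:-→d7:-→d8:-→d9:-→d10:-→d11:-→d12:-→d13:-→d14:-→d15:-→d16:-→d17:-→d18:-→d19:-→d20:-→d21:-→d22:-→d23:H3  best=H3
  + 122.54.170.238/31 (H3) depth=31
  + 3.9.8.0/29 (H3) depth=29
  del 3.9.8.0/29 (clear depth 29)
  + 3.8.0.0/13 (H1) depth=13
  del 122.54.170.238/31 (clear depth 31)
  ? 3.9.8.0  path d0:-→d1:-→d2:-→d3:-→d4:-→d5:-→d6:-→d7:-→d8:-→d9:-→d10:-→d11:-→d12:-→d13:H1→d14:-→d15:-→d16:-→d17:-→d18:-→d19:-→d20:-→d21:-→d22:-→d23:H3→d24:-→d25:-→d26:-→d27:-→d28:-→d29:-  best=H3
  ? 70.35.0.46  path d0:-→d1:-→d2:-→d3:-→d4:-→d5:-→d6:-→d7:-→d8:-→d9:-→d10:-→d11:-→d12:-→d13:-→d14:-→d15:-→d16:H2→d17:H2  best=H2

== LOOKUPS ==
["H3","H3","H2"]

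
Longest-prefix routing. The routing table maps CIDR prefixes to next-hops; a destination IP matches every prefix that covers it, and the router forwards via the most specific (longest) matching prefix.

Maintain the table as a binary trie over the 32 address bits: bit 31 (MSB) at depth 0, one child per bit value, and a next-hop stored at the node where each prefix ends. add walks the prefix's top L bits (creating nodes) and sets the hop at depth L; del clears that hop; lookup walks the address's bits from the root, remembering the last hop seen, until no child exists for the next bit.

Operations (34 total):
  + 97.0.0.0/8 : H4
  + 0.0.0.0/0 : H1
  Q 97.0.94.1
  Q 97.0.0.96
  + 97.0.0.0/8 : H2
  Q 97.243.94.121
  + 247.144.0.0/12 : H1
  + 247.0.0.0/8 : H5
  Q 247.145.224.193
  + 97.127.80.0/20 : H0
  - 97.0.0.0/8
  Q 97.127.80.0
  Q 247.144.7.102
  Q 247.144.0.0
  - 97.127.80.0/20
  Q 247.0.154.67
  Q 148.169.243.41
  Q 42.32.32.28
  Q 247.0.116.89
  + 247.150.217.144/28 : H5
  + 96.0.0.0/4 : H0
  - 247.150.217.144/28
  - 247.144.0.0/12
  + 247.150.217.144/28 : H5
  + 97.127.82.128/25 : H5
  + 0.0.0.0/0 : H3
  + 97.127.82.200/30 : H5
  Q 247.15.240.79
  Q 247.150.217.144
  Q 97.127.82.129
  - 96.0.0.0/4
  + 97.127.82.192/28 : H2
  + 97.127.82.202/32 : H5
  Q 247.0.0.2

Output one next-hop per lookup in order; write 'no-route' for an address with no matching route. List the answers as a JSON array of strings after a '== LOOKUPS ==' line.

Trace:
  add 97.0.0.0/8 -> H4 at depth 8
  add 0.0.0.0/0 -> H1 at depth 0
  Q 97.0.94.1: descend 01100001 ; hops seen [H1,H4] ; pick H4
  Q 97.0.0.96: descend 01100001 ; hops seen [H1,H4] ; pick H4
  add 97.0.0.0/8 -> H2 at depth 8
  Q 97.243.94.121: descend 01100001 ; hops seen [H1,H2] ; pick H2
  add 247.144.0.0/12 -> H1 at depth 12
  add 247.0.0.0/8 -> H5 at depth 8
  Q 247.145.224.193: descend 111101111001 ; hops seen [H1,H5,H1] ; pick H1
  add 97.127.80.0/20 -> H0 at depth 20
  - 97.0.0.0/8 clear@8
  Q 97.127.80.0: descend 01100001011111110101 ; hops seen [H1,H0] ; pick H0
  Q 247.144.7.102: descend 111101111001 ; hops seen [H1,H5,H1] ; pick H1
  Q 247.144.0.0: descend 111101111001 ; hops seen [H1,H5,H1] ; pick H1
  - 97.127.80.0/20 clear@20
  Q 247.0.154.67: descend 11110111 ; hops seen [H1,H5] ; pick H5
  Q 148.169.243.41: descend 1 ; hops seen [H1] ; pick H1
  Q 42.32.32.28: descend 0 ; hops seen [H1] ; pick H1
  Q 247.0.116.89: descend 11110111 ; hops seen [H1,H5] ; pick H5
  add 247.150.217.144/28 -> H5 at depth 28
  add 96.0.0.0/4 -> H0 at depth 4
  - 247.150.217.144/28 clear@28
  - 247.144.0.0/12 clear@12
  add 247.150.217.144/28 -> H5 at depth 28
  add 97.127.82.128/25 -> H5 at depth 25
  add 0.0.0.0/0 -> H3 at depth 0
  add 97.127.82.200/30 -> H5 at depth 30
  Q 247.15.240.79: descend 11110111 ; hops seen [H3,H5] ; pick H5
  Q 247.150.217.144: descend 1111011110010110110110011001 ; hops seen [H3,H5,H5] ; pick H5
  Q 97.127.82.129: descend 0110000101111111010100101 ; hops seen [H3,H0,H5] ; pick H5
  - 96.0.0.0/4 clear@4
  add 97.127.82.192/28 -> H2 at depth 28
  add 97.127.82.202/32 -> H5 at depth 32
  Q 247.0.0.2: descend 11110111 ; hops seen [H3,H5] ; pick H5

== LOOKUPS ==
["H4","H4","H2","H1","H0","H1","H1","H5","H1","H1","H5","H5","H5","H5","H5"]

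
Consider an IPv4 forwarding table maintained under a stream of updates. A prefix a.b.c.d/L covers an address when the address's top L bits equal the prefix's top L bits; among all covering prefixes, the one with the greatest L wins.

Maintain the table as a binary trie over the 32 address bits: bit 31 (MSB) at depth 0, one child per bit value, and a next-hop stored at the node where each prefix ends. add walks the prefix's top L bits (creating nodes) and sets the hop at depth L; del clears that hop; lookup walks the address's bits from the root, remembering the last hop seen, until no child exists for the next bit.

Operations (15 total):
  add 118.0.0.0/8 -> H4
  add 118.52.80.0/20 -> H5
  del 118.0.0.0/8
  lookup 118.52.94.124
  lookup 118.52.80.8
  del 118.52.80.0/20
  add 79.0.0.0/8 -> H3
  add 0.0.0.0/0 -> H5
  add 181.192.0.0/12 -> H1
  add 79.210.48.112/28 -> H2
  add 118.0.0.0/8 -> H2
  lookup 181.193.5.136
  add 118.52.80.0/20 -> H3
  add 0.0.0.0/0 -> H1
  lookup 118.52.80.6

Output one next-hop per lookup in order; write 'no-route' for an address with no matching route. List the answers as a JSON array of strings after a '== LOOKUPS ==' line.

Process each operation:
  add 118.0.0.0/8 -> H4 at depth 8
  add 118.52.80.0/20 -> H5 at depth 20
  del 118.0.0.0/8 (clear depth 8)
  lookup 118.52.94.124: bits 01110110001101000101 walk d0:-→d1:-→d2:-→d3:-→d4:-→d5:-→d6:-→d7:-→d8:-→d9:-→d10:-→d11:-→d12:-→d13:-→d14:-→d15:-→d16:-→d17:-→d18:-→d19:-→d20:H5 -> H5
  lookup 118.52.80.8: bits 01110110001101000101 walk d0:-→d1:-→d2:-→d3:-→d4:-→d5:-→d6:-→d7:-→d8:-→d9:-→d10:-→d11:-→d12:-→d13:-→d14:-→d15:-→d16:-→d17:-→d18:-→d19:-→d20:H5 -> H5
  del 118.52.80.0/20 (clear depth 20)
  add 79.0.0.0/8 -> H3 at depth 8
  add 0.0.0.0/0 -> H5 at depth 0
  add 181.192.0.0/12 -> H1 at depth 12
  add 79.210.48.112/28 -> H2 at depth 28
  add 118.0.0.0/8 -> H2 at depth 8
  lookup 181.193.5.136: bits 101101011100 walk d0:H5→d1:-→d2:-→d3:-→d4:-→d5:-→d6:-→d7:-→d8:-→d9:-→d10:-→d11:-→d12:H1 -> H1
  add 118.52.80.0/20 -> H3 at depth 20
  add 0.0.0.0/0 -> H1 at depth 0
  lookup 118.52.80.6: bits 01110110001101000101 walk d0:H1→d1:-→d2:-→d3:-→d4:-→d5:-→d6:-→d7:-→d8:H2→d9:-→d10:-→d11:-→d12:-→d13:-→d14:-→d15:-→d16:-→d17:-→d18:-→d19:-→d20:H3 -> H3

== LOOKUPS ==
["H5","H5","H1","H3"]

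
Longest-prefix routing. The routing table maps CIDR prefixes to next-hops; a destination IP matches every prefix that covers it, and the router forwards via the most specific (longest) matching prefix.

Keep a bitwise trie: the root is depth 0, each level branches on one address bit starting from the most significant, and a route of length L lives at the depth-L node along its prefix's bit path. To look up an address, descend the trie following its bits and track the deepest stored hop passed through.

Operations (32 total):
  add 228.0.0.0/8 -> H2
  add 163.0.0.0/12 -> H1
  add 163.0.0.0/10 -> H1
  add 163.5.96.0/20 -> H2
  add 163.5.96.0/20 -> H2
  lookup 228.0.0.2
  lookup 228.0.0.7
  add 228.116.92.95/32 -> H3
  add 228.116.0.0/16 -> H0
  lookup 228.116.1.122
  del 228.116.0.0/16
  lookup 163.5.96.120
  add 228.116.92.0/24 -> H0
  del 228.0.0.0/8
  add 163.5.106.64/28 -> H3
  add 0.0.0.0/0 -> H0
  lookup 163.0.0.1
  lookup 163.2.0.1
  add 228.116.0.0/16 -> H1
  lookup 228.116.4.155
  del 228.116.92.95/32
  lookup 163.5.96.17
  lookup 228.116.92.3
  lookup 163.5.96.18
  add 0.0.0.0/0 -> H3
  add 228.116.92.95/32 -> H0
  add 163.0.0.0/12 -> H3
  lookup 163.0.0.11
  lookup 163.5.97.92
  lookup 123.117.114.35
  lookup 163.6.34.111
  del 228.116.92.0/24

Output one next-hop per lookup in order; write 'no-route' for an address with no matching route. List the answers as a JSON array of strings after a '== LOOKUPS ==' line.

Process each operation:
  add 228.0.0.0/8 -> H2 at depth 8
  add 163.0.0.0/12 -> H1 at depth 12
  add 163.0.0.0/10 -> H1 at depth 10
  add 163.5.96.0/20 -> H2 at depth 20
  add 163.5.96.0/20 -> H2 at depth 20
  ? 228.0.0.2  path d0:-→d1:-→d2:-→d3:-→d4:-→d5:-→d6:-→d7:-→d8:H2  best=H2
  ? 228.0.0.7  path d0:-→d1:-→d2:-→d3:-→d4:-→d5:-→d6:-→d7:-→d8:H2  best=H2
  add 228.116.92.95/32 -> H3 at depth 32
  add 228.116.0.0/16 -> H0 at depth 16
  ? 228.116.1.122  path d0:-→d1:-→d2:-→d3:-→d4:-→d5:-→d6:-→d7:-→d8:H2→d9:-→d10:-→d11:-→d12:-→d13:-→d14:-→d15:-→d16:H0→d17:-  best=H0
  - 228.116.0.0/16 clear@16
  ? 163.5.96.120  path d0:-→d1:-→d2:-→d3:-→d4:-→d5:-→d6:-→d7:-→d8:-→d9:-→d10:H1→d11:-→d12:H1→d13:-→d14:-→d15:-→d16:-→d17:-→d18:-→d19:-→d20:H2  best=H2
  add 228.116.92.0/24 -> H0 at depth 24
  - 228.0.0.0/8 clear@8
  add 163.5.106.64/28 -> H3 at depth 28
  add 0.0.0.0/0 -> H0 at depth 0
  ? 163.0.0.1  path d0:H0→d1:-→d2:-→d3:-→d4:-→d5:-→d6:-→d7:-→d8:-→d9:-→d10:H1→d11:-→d12:H1→d13:-  best=H1
  ? 163.2.0.1  path d0:H0→d1:-→d2:-→d3:-→d4:-→d5:-→d6:-→d7:-→d8:-→d9:-→d10:H1→d11:-→d12:H1→d13:-  best=H1
  add 228.116.0.0/16 -> H1 at depth 16
  ? 228.116.4.155  path d0:H0→d1:-→d2:-→d3:-→d4:-→d5:-→d6:-→d7:-→d8:-→d9:-→d10:-→d11:-→d12:-→d13:-→d14:-→d15:-→d16:H1→d17:-  best=H1
  - 228.116.92.95/32 clear@32
  ? 163.5.96.17  path d0:H0→d1:-→d2:-→d3:-→d4:-→d5:-→d6:-→d7:-→d8:-→d9:-→d10:H1→d11:-→d12:H1→d13:-→d14:-→d15:-→d16:-→d17:-→d18:-→d19:-→d20:H2  best=H2
  ? 228.116.92.3  path d0:H0→d1:-→d2:-→d3:-→d4:-→d5:-→d6:-→d7:-→d8:-→d9:-→d10:-→d11:-→d12:-→d13:-→d14:-→d15:-→d16:H1→d17:-→d18:-→d19:-→d20:-→d21:-→d22:-→d23:-→d24:H0→d25:-  best=H0
  ? 163.5.96.18  path d0:H0→d1:-→d2:-→d3:-→d4:-→d5:-→d6:-→d7:-→d8:-→d9:-→d10:H1→d11:-→d12:H1→d13:-→d14:-→d15:-→d16:-→d17:-→d18:-→d19:-→d20:H2  best=H2
  add 0.0.0.0/0 -> H3 at depth 0
  add 228.116.92.95/32 -> H0 at depth 32
  add 163.0.0.0/12 -> H3 at depth 12
  ? 163.0.0.11  path d0:H3→d1:-→d2:-→d3:-→d4:-→d5:-→d6:-→d7:-→d8:-→d9:-→d10:H1→d11:-→d12:H3→d13:-  best=H3
  ? 163.5.97.92  path d0:H3→d1:-→d2:-→d3:-→d4:-→d5:-→d6:-→d7:-→d8:-→d9:-→d10:H1→d11:-→d12:H3→d13:-→d14:-→d15:-→d16:-→d17:-→d18:-→d19:-→d20:H2  best=H2
  ? 123.117.114.35  path d0:H3  best=H3
  ? 163.6.34.111  path d0:H3→d1:-→d2:-→d3:-→d4:-→d5:-→d6:-→d7:-→d8:-→d9:-→d10:H1→d11:-→d12:H3→d13:-→d14:-  best=H3
  - 228.116.92.0/24 clear@24

== LOOKUPS ==
["H2","H2","H0","H2","H1","H1","H1","H2","H0","H2","H3","H2","H3","H3"]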